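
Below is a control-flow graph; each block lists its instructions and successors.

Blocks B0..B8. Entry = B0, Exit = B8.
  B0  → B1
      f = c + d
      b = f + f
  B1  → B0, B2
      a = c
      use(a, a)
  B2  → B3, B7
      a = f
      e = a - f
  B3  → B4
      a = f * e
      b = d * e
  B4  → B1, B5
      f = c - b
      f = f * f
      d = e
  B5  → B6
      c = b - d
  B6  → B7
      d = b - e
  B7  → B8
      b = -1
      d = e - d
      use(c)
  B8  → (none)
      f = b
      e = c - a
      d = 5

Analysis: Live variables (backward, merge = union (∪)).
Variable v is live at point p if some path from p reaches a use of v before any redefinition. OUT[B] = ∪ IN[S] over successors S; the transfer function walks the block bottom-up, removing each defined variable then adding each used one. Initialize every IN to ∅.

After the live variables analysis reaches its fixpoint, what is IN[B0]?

Fixpoint table:
  B0:   IN={c, d}   OUT={c, d, f}
  B1:   IN={c, d, f}   OUT={c, d, f}
  B2:   IN={c, d, f}   OUT={a, c, d, e, f}
  B3:   IN={c, d, e, f}   OUT={a, b, c, e}
  B4:   IN={a, b, c, e}   OUT={a, b, c, d, e, f}
  B5:   IN={a, b, d, e}   OUT={a, b, c, e}
  B6:   IN={a, b, c, e}   OUT={a, c, d, e}
  B7:   IN={a, c, d, e}   OUT={a, b, c}
  B8:   IN={a, b, c}   OUT={}

Merge at B0: OUT[B0] = IN[B1] = {c, d, f}
Applying B0's transfer function to that OUT value gives IN[B0] (row B0 above).

Answer: {c, d}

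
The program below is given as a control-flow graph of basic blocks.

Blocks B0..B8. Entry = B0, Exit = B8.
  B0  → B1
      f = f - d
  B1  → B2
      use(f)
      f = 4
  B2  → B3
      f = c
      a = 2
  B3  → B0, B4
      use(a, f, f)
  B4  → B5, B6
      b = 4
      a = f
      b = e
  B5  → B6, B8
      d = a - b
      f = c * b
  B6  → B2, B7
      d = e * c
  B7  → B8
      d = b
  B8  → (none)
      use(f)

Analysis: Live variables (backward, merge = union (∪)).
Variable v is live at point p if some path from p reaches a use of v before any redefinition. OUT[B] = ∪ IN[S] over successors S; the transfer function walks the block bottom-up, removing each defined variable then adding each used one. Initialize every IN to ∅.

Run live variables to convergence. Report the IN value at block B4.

Converged values:
  B0: | IN={c, d, e, f} | OUT={c, d, e, f}
  B1: | IN={c, d, e, f} | OUT={c, d, e}
  B2: | IN={c, d, e} | OUT={a, c, d, e, f}
  B3: | IN={a, c, d, e, f} | OUT={c, d, e, f}
  B4: | IN={c, e, f} | OUT={a, b, c, e, f}
  B5: | IN={a, b, c, e} | OUT={b, c, e, f}
  B6: | IN={b, c, e, f} | OUT={b, c, d, e, f}
  B7: | IN={b, f} | OUT={f}
  B8: | IN={f} | OUT={}

Merge at B4: OUT[B4] = IN[B5] ⊔ IN[B6] = {a, b, c, e, f}
Applying B4's transfer function to that OUT value gives IN[B4] (row B4 above).

Answer: {c, e, f}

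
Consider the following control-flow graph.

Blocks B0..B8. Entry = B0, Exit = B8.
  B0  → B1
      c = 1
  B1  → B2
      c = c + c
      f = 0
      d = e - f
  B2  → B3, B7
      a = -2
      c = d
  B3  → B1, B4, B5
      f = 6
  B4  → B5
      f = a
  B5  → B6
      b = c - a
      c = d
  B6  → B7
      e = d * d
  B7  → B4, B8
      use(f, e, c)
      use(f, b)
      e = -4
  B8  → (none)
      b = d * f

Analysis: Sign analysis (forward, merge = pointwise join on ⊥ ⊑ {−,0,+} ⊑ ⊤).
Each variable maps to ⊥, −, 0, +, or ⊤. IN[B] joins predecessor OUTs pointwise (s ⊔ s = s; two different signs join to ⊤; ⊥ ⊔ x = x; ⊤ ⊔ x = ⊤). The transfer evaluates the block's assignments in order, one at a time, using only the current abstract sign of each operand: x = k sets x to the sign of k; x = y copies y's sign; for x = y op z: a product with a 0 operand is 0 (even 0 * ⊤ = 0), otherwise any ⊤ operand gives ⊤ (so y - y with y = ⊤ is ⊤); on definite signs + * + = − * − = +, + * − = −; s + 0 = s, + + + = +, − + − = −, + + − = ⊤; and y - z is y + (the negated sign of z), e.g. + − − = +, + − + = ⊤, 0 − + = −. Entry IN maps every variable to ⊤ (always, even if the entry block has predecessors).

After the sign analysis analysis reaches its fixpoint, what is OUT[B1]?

Answer: {a: ⊤, b: ⊤, c: ⊤, d: ⊤, e: ⊤, f: 0}

Trace:
Fixpoint table:
  B0:  IN=(all ⊤)  OUT={c:+; rest ⊤}
  B1:  IN=(all ⊤)  OUT={f:0; rest ⊤}
  B2:  IN={f:0; rest ⊤}  OUT={a:-, f:0; rest ⊤}
  B3:  IN={a:-, f:0; rest ⊤}  OUT={a:-, f:+; rest ⊤}
  B4:  IN={a:-; rest ⊤}  OUT={a:-, f:-; rest ⊤}
  B5:  IN={a:-; rest ⊤}  OUT={a:-; rest ⊤}
  B6:  IN={a:-; rest ⊤}  OUT={a:-; rest ⊤}
  B7:  IN={a:-; rest ⊤}  OUT={a:-, e:-; rest ⊤}
  B8:  IN={a:-, e:-; rest ⊤}  OUT={a:-, e:-; rest ⊤}

Merge at B1: IN[B1] = OUT[B0] ⊔ OUT[B3] = {a: ⊤, b: ⊤, c: ⊤, d: ⊤, e: ⊤, f: ⊤}
Applying B1's transfer function to that IN value gives OUT[B1] (row B1 above).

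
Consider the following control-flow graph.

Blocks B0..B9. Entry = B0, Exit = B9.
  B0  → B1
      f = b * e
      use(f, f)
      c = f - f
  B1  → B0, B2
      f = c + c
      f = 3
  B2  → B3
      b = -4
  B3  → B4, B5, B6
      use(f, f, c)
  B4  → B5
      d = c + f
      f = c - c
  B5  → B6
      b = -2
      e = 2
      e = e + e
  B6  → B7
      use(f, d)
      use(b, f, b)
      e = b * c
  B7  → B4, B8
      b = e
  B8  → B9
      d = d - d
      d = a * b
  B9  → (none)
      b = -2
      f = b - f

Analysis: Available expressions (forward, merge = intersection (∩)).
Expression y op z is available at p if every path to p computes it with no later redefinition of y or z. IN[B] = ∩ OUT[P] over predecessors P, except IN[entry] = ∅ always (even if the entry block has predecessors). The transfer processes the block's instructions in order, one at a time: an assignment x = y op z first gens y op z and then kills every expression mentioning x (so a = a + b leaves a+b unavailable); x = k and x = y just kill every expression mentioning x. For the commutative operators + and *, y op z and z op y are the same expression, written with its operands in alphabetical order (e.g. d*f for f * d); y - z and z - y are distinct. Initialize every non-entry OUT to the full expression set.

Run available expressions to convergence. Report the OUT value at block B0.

Fixpoint table:
  B0:   IN={}   OUT={b*e, f-f}
  B1:   IN={b*e, f-f}   OUT={b*e, c+c}
  B2:   IN={b*e, c+c}   OUT={c+c}
  B3:   IN={c+c}   OUT={c+c}
  B4:   IN={c+c}   OUT={c+c, c-c}
  B5:   IN={c+c}   OUT={c+c}
  B6:   IN={c+c}   OUT={b*c, c+c}
  B7:   IN={b*c, c+c}   OUT={c+c}
  B8:   IN={c+c}   OUT={a*b, c+c}
  B9:   IN={a*b, c+c}   OUT={c+c}

Merge at B0 (entry node, so the boundary value {} is joined with the incoming edge(s)): IN[B0] = {} ∩ OUT[B1] = {}
Applying B0's transfer function to that IN value gives OUT[B0] (row B0 above).

Answer: {b*e, f-f}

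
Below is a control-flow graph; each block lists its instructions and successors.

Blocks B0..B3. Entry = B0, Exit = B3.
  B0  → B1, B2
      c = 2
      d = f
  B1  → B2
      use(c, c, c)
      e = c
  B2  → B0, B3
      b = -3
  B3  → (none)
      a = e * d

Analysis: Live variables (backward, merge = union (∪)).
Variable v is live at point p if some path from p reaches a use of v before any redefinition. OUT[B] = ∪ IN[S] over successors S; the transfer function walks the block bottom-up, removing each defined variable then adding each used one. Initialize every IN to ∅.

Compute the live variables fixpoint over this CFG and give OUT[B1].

Answer: {d, e, f}

Working:
Per-block solution:
  B0:  IN={e, f}  OUT={c, d, e, f}
  B1:  IN={c, d, f}  OUT={d, e, f}
  B2:  IN={d, e, f}  OUT={d, e, f}
  B3:  IN={d, e}  OUT={}

Merge at B1: OUT[B1] = IN[B2] = {d, e, f}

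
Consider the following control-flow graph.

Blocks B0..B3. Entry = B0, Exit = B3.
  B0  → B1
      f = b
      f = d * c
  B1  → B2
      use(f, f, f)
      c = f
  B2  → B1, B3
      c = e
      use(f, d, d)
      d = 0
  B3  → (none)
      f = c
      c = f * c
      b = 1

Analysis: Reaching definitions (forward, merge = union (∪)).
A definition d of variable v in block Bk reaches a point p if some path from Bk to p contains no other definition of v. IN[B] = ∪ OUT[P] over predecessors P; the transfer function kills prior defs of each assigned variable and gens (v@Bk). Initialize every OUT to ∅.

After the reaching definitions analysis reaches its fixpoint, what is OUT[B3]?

Converged values:
  B0:   IN={}   OUT={f@B0}
  B1:   IN={c@B2, d@B2, f@B0}   OUT={c@B1, d@B2, f@B0}
  B2:   IN={c@B1, d@B2, f@B0}   OUT={c@B2, d@B2, f@B0}
  B3:   IN={c@B2, d@B2, f@B0}   OUT={b@B3, c@B3, d@B2, f@B3}

Merge at B3: IN[B3] = OUT[B2] = {c@B2, d@B2, f@B0}
Applying B3's transfer function to that IN value gives OUT[B3] (row B3 above).

Answer: {b@B3, c@B3, d@B2, f@B3}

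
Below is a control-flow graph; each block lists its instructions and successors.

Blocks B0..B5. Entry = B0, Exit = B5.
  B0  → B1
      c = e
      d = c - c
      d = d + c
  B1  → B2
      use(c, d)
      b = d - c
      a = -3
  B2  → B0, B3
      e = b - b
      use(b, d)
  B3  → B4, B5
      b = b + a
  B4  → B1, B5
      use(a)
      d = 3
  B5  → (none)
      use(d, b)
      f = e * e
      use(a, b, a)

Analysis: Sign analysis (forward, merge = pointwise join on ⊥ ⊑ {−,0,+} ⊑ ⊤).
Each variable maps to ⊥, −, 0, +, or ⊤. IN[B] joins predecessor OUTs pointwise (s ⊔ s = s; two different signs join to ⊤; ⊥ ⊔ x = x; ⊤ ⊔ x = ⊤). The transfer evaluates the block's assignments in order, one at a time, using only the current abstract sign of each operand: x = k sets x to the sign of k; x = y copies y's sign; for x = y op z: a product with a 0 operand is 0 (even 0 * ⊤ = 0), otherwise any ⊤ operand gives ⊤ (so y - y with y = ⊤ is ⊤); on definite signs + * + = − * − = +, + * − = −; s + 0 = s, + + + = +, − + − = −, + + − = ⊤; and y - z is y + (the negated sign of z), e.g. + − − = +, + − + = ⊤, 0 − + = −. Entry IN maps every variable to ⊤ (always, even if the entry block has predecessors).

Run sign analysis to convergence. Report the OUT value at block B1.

Converged values:
  B0: | IN=(all ⊤) | OUT=(all ⊤)
  B1: | IN=(all ⊤) | OUT={a:-; rest ⊤}
  B2: | IN={a:-; rest ⊤} | OUT={a:-; rest ⊤}
  B3: | IN={a:-; rest ⊤} | OUT={a:-; rest ⊤}
  B4: | IN={a:-; rest ⊤} | OUT={a:-, d:+; rest ⊤}
  B5: | IN={a:-; rest ⊤} | OUT={a:-; rest ⊤}

Merge at B1: IN[B1] = OUT[B0] ⊔ OUT[B4] = {a: ⊤, b: ⊤, c: ⊤, d: ⊤, e: ⊤, f: ⊤}
Applying B1's transfer function to that IN value gives OUT[B1] (row B1 above).

Answer: {a: -, b: ⊤, c: ⊤, d: ⊤, e: ⊤, f: ⊤}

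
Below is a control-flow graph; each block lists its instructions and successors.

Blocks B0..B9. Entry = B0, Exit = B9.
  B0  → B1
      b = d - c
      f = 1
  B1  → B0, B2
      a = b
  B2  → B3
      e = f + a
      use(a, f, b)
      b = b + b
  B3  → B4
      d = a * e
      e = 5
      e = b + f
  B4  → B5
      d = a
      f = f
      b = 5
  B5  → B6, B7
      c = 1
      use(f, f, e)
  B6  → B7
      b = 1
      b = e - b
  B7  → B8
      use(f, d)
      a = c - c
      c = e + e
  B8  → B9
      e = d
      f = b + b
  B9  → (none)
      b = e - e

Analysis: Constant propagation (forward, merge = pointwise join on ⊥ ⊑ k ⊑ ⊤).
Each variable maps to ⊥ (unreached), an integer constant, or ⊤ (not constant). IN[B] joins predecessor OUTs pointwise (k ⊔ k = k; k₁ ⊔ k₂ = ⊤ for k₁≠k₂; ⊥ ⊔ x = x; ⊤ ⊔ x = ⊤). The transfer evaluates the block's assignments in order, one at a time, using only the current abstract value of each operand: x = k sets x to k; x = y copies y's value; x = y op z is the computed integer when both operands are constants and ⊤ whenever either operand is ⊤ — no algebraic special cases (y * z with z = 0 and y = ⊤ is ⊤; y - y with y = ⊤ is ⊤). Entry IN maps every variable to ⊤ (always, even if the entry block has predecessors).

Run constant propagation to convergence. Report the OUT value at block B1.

Answer: {a: ⊤, b: ⊤, c: ⊤, d: ⊤, e: ⊤, f: 1}

Derivation:
Converged values:
  B0:  IN=(all ⊤)  OUT={f:1; rest ⊤}
  B1:  IN={f:1; rest ⊤}  OUT={f:1; rest ⊤}
  B2:  IN={f:1; rest ⊤}  OUT={f:1; rest ⊤}
  B3:  IN={f:1; rest ⊤}  OUT={f:1; rest ⊤}
  B4:  IN={f:1; rest ⊤}  OUT={b:5, f:1; rest ⊤}
  B5:  IN={b:5, f:1; rest ⊤}  OUT={b:5, c:1, f:1; rest ⊤}
  B6:  IN={b:5, c:1, f:1; rest ⊤}  OUT={c:1, f:1; rest ⊤}
  B7:  IN={c:1, f:1; rest ⊤}  OUT={a:0, f:1; rest ⊤}
  B8:  IN={a:0, f:1; rest ⊤}  OUT={a:0; rest ⊤}
  B9:  IN={a:0; rest ⊤}  OUT={a:0; rest ⊤}

Merge at B1: IN[B1] = OUT[B0] = {a: ⊤, b: ⊤, c: ⊤, d: ⊤, e: ⊤, f: 1}
Applying B1's transfer function to that IN value gives OUT[B1] (row B1 above).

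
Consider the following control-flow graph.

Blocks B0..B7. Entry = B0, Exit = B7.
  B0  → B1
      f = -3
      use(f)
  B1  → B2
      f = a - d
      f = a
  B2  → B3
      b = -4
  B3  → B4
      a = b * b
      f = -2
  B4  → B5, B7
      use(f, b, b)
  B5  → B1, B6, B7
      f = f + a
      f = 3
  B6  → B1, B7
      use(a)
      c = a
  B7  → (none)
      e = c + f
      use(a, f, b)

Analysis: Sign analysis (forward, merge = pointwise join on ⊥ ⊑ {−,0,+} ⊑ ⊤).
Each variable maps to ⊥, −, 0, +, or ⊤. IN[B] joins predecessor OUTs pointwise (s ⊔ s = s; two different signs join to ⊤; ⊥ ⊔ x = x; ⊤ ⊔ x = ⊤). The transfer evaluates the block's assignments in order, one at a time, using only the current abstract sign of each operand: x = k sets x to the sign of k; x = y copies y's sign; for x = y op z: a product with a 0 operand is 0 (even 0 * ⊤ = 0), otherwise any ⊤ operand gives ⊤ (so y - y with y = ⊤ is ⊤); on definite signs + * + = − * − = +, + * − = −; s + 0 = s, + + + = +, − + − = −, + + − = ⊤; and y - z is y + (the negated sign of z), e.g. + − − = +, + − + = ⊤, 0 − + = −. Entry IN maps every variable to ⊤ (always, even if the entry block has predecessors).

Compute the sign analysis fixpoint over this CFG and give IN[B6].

Fixpoint table:
  B0: | IN=(all ⊤) | OUT={f:-; rest ⊤}
  B1: | IN=(all ⊤) | OUT=(all ⊤)
  B2: | IN=(all ⊤) | OUT={b:-; rest ⊤}
  B3: | IN={b:-; rest ⊤} | OUT={a:+, b:-, f:-; rest ⊤}
  B4: | IN={a:+, b:-, f:-; rest ⊤} | OUT={a:+, b:-, f:-; rest ⊤}
  B5: | IN={a:+, b:-, f:-; rest ⊤} | OUT={a:+, b:-, f:+; rest ⊤}
  B6: | IN={a:+, b:-, f:+; rest ⊤} | OUT={a:+, b:-, c:+, f:+; rest ⊤}
  B7: | IN={a:+, b:-; rest ⊤} | OUT={a:+, b:-; rest ⊤}

Merge at B6: IN[B6] = OUT[B5] = {a: +, b: -, c: ⊤, d: ⊤, e: ⊤, f: +}

Answer: {a: +, b: -, c: ⊤, d: ⊤, e: ⊤, f: +}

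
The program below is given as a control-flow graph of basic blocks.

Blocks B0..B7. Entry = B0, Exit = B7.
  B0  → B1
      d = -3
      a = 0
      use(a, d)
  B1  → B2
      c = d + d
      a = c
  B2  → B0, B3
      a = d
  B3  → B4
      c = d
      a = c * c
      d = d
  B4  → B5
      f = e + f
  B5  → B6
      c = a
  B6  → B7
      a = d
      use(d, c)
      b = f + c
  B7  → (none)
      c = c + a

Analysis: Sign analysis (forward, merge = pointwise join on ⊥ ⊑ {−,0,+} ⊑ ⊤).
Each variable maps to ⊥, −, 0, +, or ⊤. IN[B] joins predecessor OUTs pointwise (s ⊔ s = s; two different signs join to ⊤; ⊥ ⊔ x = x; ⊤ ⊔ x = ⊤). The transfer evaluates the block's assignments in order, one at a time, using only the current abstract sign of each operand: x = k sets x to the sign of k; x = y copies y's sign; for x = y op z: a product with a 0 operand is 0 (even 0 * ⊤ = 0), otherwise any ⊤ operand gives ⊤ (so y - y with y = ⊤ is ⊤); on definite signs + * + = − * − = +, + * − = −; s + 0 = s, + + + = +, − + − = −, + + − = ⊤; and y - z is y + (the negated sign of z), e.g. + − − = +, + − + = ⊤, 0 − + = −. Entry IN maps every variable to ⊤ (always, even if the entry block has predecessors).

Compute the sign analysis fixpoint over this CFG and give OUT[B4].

Converged values:
  B0:   IN=(all ⊤)   OUT={a:0, d:-; rest ⊤}
  B1:   IN={a:0, d:-; rest ⊤}   OUT={a:-, c:-, d:-; rest ⊤}
  B2:   IN={a:-, c:-, d:-; rest ⊤}   OUT={a:-, c:-, d:-; rest ⊤}
  B3:   IN={a:-, c:-, d:-; rest ⊤}   OUT={a:+, c:-, d:-; rest ⊤}
  B4:   IN={a:+, c:-, d:-; rest ⊤}   OUT={a:+, c:-, d:-; rest ⊤}
  B5:   IN={a:+, c:-, d:-; rest ⊤}   OUT={a:+, c:+, d:-; rest ⊤}
  B6:   IN={a:+, c:+, d:-; rest ⊤}   OUT={a:-, c:+, d:-; rest ⊤}
  B7:   IN={a:-, c:+, d:-; rest ⊤}   OUT={a:-, d:-; rest ⊤}

Merge at B4: IN[B4] = OUT[B3] = {a: +, b: ⊤, c: -, d: -, e: ⊤, f: ⊤}
Applying B4's transfer function to that IN value gives OUT[B4] (row B4 above).

Answer: {a: +, b: ⊤, c: -, d: -, e: ⊤, f: ⊤}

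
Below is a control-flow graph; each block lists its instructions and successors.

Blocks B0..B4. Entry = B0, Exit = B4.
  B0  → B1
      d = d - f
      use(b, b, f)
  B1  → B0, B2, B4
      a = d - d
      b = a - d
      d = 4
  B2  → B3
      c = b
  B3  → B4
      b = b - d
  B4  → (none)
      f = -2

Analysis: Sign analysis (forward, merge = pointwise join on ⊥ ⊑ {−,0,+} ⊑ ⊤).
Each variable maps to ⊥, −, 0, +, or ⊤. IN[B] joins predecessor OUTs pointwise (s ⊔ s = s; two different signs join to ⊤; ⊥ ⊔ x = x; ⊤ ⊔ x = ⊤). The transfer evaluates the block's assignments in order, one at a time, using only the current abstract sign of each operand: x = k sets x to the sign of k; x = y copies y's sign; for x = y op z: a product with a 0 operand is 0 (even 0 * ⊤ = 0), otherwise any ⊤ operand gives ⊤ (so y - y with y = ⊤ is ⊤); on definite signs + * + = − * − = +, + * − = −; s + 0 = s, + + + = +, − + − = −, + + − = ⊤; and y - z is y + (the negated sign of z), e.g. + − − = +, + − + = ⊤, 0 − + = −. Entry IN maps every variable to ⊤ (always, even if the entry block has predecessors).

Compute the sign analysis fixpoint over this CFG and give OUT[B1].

Answer: {a: ⊤, b: ⊤, c: ⊤, d: +, e: ⊤, f: ⊤}

Derivation:
Fixpoint table:
  B0: | IN=(all ⊤) | OUT=(all ⊤)
  B1: | IN=(all ⊤) | OUT={d:+; rest ⊤}
  B2: | IN={d:+; rest ⊤} | OUT={d:+; rest ⊤}
  B3: | IN={d:+; rest ⊤} | OUT={d:+; rest ⊤}
  B4: | IN={d:+; rest ⊤} | OUT={d:+, f:-; rest ⊤}

Merge at B1: IN[B1] = OUT[B0] = {a: ⊤, b: ⊤, c: ⊤, d: ⊤, e: ⊤, f: ⊤}
Applying B1's transfer function to that IN value gives OUT[B1] (row B1 above).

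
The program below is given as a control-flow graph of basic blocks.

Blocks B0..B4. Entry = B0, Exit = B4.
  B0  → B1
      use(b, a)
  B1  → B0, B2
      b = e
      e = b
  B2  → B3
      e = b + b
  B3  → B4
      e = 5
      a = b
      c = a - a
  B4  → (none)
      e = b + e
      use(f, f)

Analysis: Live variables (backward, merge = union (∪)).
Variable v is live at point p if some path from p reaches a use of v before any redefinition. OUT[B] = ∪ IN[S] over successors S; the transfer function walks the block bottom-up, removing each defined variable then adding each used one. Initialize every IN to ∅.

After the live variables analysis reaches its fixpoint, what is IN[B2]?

Converged values:
  B0: | IN={a, b, e, f} | OUT={a, e, f}
  B1: | IN={a, e, f} | OUT={a, b, e, f}
  B2: | IN={b, f} | OUT={b, f}
  B3: | IN={b, f} | OUT={b, e, f}
  B4: | IN={b, e, f} | OUT={}

Merge at B2: OUT[B2] = IN[B3] = {b, f}
Applying B2's transfer function to that OUT value gives IN[B2] (row B2 above).

Answer: {b, f}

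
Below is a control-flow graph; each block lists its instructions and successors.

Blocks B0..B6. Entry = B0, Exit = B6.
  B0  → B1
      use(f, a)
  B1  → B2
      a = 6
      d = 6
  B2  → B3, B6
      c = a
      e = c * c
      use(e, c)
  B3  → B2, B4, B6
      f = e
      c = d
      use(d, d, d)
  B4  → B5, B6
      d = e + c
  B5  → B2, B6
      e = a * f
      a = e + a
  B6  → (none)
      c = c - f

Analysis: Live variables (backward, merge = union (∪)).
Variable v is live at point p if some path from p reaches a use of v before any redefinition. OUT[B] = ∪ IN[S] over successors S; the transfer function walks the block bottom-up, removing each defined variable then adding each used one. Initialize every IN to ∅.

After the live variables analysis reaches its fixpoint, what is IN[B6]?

Answer: {c, f}

Derivation:
Fixpoint table:
  B0: | IN={a, f} | OUT={f}
  B1: | IN={f} | OUT={a, d, f}
  B2: | IN={a, d, f} | OUT={a, c, d, e, f}
  B3: | IN={a, d, e} | OUT={a, c, d, e, f}
  B4: | IN={a, c, e, f} | OUT={a, c, d, f}
  B5: | IN={a, c, d, f} | OUT={a, c, d, f}
  B6: | IN={c, f} | OUT={}

B6 is the boundary node: OUT[B6] = {}
Applying B6's transfer function to that OUT value gives IN[B6] (row B6 above).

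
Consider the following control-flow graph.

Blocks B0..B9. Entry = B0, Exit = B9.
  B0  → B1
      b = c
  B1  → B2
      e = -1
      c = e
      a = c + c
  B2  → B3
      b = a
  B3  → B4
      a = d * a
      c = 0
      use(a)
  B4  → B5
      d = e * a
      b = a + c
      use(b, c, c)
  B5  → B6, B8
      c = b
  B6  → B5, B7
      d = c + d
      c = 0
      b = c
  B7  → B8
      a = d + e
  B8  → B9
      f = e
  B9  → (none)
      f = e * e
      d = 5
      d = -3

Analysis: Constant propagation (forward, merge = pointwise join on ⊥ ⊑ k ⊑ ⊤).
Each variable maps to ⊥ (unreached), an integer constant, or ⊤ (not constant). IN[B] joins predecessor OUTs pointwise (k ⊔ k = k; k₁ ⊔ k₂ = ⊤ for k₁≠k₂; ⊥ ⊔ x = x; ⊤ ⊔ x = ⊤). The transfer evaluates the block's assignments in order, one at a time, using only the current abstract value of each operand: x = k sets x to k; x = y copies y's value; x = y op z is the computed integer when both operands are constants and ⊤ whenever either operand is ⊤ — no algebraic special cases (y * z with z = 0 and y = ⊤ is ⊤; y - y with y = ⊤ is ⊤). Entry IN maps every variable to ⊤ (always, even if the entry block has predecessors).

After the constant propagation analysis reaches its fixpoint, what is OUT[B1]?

Answer: {a: -2, b: ⊤, c: -1, d: ⊤, e: -1, f: ⊤}

Working:
Converged values:
  B0:   IN=(all ⊤)   OUT=(all ⊤)
  B1:   IN=(all ⊤)   OUT={a:-2, c:-1, e:-1; rest ⊤}
  B2:   IN={a:-2, c:-1, e:-1; rest ⊤}   OUT={a:-2, b:-2, c:-1, e:-1; rest ⊤}
  B3:   IN={a:-2, b:-2, c:-1, e:-1; rest ⊤}   OUT={b:-2, c:0, e:-1; rest ⊤}
  B4:   IN={b:-2, c:0, e:-1; rest ⊤}   OUT={c:0, e:-1; rest ⊤}
  B5:   IN={c:0, e:-1; rest ⊤}   OUT={e:-1; rest ⊤}
  B6:   IN={e:-1; rest ⊤}   OUT={b:0, c:0, e:-1; rest ⊤}
  B7:   IN={b:0, c:0, e:-1; rest ⊤}   OUT={b:0, c:0, e:-1; rest ⊤}
  B8:   IN={e:-1; rest ⊤}   OUT={e:-1, f:-1; rest ⊤}
  B9:   IN={e:-1, f:-1; rest ⊤}   OUT={d:-3, e:-1, f:1; rest ⊤}

Merge at B1: IN[B1] = OUT[B0] = {a: ⊤, b: ⊤, c: ⊤, d: ⊤, e: ⊤, f: ⊤}
Applying B1's transfer function to that IN value gives OUT[B1] (row B1 above).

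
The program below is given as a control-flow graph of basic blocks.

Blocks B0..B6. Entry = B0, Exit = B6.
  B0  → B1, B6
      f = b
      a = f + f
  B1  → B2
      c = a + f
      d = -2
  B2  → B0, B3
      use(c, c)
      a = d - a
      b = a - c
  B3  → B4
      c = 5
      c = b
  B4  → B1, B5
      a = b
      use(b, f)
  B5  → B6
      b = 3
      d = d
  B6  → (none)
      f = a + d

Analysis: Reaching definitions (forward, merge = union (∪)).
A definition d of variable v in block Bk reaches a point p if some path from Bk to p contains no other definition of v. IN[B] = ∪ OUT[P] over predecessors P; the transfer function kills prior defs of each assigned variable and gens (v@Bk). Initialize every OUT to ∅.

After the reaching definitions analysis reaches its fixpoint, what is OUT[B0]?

Converged values:
  B0: | IN={a@B2, b@B2, c@B1, d@B1, f@B0} | OUT={a@B0, b@B2, c@B1, d@B1, f@B0}
  B1: | IN={a@B0, a@B4, b@B2, c@B1, c@B3, d@B1, f@B0} | OUT={a@B0, a@B4, b@B2, c@B1, d@B1, f@B0}
  B2: | IN={a@B0, a@B4, b@B2, c@B1, d@B1, f@B0} | OUT={a@B2, b@B2, c@B1, d@B1, f@B0}
  B3: | IN={a@B2, b@B2, c@B1, d@B1, f@B0} | OUT={a@B2, b@B2, c@B3, d@B1, f@B0}
  B4: | IN={a@B2, b@B2, c@B3, d@B1, f@B0} | OUT={a@B4, b@B2, c@B3, d@B1, f@B0}
  B5: | IN={a@B4, b@B2, c@B3, d@B1, f@B0} | OUT={a@B4, b@B5, c@B3, d@B5, f@B0}
  B6: | IN={a@B0, a@B4, b@B2, b@B5, c@B1, c@B3, d@B1, d@B5, f@B0} | OUT={a@B0, a@B4, b@B2, b@B5, c@B1, c@B3, d@B1, d@B5, f@B6}

Merge at B0 (entry node, so the boundary value {} is joined with the incoming edge(s)): IN[B0] = {} ⊔ OUT[B2] = {a@B2, b@B2, c@B1, d@B1, f@B0}
Applying B0's transfer function to that IN value gives OUT[B0] (row B0 above).

Answer: {a@B0, b@B2, c@B1, d@B1, f@B0}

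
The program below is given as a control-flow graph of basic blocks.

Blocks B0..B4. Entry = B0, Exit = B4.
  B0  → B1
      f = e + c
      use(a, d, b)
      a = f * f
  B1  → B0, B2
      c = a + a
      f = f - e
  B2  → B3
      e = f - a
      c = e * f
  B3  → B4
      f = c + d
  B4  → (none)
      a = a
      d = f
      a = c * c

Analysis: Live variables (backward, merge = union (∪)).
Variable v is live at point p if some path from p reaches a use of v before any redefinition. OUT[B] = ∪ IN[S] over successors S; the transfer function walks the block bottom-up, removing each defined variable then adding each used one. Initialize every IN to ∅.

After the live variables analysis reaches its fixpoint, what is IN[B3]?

Fixpoint table:
  B0:  IN={a, b, c, d, e}  OUT={a, b, d, e, f}
  B1:  IN={a, b, d, e, f}  OUT={a, b, c, d, e, f}
  B2:  IN={a, d, f}  OUT={a, c, d}
  B3:  IN={a, c, d}  OUT={a, c, f}
  B4:  IN={a, c, f}  OUT={}

Merge at B3: OUT[B3] = IN[B4] = {a, c, f}
Applying B3's transfer function to that OUT value gives IN[B3] (row B3 above).

Answer: {a, c, d}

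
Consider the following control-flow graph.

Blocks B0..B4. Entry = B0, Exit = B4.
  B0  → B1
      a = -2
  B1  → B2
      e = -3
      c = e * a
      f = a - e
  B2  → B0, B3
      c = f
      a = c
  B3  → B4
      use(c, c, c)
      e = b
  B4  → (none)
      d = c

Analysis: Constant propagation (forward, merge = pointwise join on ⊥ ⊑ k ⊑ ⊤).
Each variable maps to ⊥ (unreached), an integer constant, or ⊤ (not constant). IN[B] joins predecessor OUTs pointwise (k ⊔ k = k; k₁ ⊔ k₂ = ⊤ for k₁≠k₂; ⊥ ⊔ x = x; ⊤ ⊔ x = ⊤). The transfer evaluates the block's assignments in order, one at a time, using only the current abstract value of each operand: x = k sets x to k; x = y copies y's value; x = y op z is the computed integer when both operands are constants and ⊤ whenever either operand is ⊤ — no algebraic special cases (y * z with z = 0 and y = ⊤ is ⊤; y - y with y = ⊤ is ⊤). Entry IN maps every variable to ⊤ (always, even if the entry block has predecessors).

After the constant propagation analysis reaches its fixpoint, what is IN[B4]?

Answer: {a: 1, b: ⊤, c: 1, d: ⊤, e: ⊤, f: 1}

Derivation:
Converged values:
  B0:   IN=(all ⊤)   OUT={a:-2; rest ⊤}
  B1:   IN={a:-2; rest ⊤}   OUT={a:-2, c:6, e:-3, f:1; rest ⊤}
  B2:   IN={a:-2, c:6, e:-3, f:1; rest ⊤}   OUT={a:1, c:1, e:-3, f:1; rest ⊤}
  B3:   IN={a:1, c:1, e:-3, f:1; rest ⊤}   OUT={a:1, c:1, f:1; rest ⊤}
  B4:   IN={a:1, c:1, f:1; rest ⊤}   OUT={a:1, c:1, d:1, f:1; rest ⊤}

Merge at B4: IN[B4] = OUT[B3] = {a: 1, b: ⊤, c: 1, d: ⊤, e: ⊤, f: 1}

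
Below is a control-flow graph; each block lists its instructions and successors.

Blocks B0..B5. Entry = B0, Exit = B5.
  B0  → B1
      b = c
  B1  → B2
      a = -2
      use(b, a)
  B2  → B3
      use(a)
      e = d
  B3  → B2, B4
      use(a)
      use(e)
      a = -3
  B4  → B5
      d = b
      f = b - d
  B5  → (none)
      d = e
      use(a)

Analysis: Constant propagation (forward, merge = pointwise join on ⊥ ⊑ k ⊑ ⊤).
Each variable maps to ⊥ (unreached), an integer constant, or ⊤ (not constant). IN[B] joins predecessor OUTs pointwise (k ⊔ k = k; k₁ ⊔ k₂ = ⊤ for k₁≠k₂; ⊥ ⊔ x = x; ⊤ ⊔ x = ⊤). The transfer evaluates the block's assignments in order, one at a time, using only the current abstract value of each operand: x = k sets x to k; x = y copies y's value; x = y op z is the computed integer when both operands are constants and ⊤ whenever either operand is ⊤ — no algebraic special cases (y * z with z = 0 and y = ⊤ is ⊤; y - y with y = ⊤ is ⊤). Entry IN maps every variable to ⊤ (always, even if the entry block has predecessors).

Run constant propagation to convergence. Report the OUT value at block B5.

Converged values:
  B0:  IN=(all ⊤)  OUT=(all ⊤)
  B1:  IN=(all ⊤)  OUT={a:-2; rest ⊤}
  B2:  IN=(all ⊤)  OUT=(all ⊤)
  B3:  IN=(all ⊤)  OUT={a:-3; rest ⊤}
  B4:  IN={a:-3; rest ⊤}  OUT={a:-3; rest ⊤}
  B5:  IN={a:-3; rest ⊤}  OUT={a:-3; rest ⊤}

Merge at B5: IN[B5] = OUT[B4] = {a: -3, b: ⊤, c: ⊤, d: ⊤, e: ⊤, f: ⊤}
Applying B5's transfer function to that IN value gives OUT[B5] (row B5 above).

Answer: {a: -3, b: ⊤, c: ⊤, d: ⊤, e: ⊤, f: ⊤}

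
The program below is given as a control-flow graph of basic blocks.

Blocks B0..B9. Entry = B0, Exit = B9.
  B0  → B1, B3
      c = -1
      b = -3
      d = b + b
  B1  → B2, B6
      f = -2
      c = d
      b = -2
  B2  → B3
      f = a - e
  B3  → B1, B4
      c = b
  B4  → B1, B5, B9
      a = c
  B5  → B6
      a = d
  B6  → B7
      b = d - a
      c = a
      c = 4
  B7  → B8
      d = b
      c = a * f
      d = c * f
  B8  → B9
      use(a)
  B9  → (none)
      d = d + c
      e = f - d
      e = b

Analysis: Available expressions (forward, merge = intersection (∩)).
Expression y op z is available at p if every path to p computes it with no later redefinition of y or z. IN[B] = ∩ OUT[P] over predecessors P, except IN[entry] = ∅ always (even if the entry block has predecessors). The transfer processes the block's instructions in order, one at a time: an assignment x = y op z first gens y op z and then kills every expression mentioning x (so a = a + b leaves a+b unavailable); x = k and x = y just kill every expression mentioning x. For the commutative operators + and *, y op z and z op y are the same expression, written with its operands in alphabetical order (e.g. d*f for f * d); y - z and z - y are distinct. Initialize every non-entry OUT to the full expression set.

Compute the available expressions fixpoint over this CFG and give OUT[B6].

Answer: {d-a}

Working:
Per-block solution:
  B0:  IN={}  OUT={b+b}
  B1:  IN={}  OUT={}
  B2:  IN={}  OUT={a-e}
  B3:  IN={}  OUT={}
  B4:  IN={}  OUT={}
  B5:  IN={}  OUT={}
  B6:  IN={}  OUT={d-a}
  B7:  IN={d-a}  OUT={a*f, c*f}
  B8:  IN={a*f, c*f}  OUT={a*f, c*f}
  B9:  IN={}  OUT={f-d}

Merge at B6: IN[B6] = OUT[B1] ∩ OUT[B5] = {}
Applying B6's transfer function to that IN value gives OUT[B6] (row B6 above).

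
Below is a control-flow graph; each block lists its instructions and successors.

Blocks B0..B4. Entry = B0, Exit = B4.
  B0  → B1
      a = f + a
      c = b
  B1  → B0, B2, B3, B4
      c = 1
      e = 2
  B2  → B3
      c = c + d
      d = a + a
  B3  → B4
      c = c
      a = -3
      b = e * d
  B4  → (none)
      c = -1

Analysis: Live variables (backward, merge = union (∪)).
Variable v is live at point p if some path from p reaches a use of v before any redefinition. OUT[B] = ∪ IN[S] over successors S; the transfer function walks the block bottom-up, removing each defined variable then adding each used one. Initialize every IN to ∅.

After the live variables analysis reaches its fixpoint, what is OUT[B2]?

Answer: {c, d, e}

Trace:
Converged values:
  B0:   IN={a, b, d, f}   OUT={a, b, d, f}
  B1:   IN={a, b, d, f}   OUT={a, b, c, d, e, f}
  B2:   IN={a, c, d, e}   OUT={c, d, e}
  B3:   IN={c, d, e}   OUT={}
  B4:   IN={}   OUT={}

Merge at B2: OUT[B2] = IN[B3] = {c, d, e}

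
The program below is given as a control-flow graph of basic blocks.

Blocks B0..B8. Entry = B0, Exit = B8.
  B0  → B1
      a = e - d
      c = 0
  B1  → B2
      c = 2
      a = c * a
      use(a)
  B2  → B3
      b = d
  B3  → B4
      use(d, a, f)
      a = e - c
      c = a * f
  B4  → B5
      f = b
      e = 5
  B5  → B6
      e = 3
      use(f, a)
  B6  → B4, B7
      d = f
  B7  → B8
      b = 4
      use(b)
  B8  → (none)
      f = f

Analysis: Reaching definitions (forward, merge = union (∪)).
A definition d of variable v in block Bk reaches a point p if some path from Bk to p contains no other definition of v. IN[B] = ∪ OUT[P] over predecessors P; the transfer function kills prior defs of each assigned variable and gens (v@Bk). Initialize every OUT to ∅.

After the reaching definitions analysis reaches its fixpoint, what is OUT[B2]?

Fixpoint table:
  B0:   IN={}   OUT={a@B0, c@B0}
  B1:   IN={a@B0, c@B0}   OUT={a@B1, c@B1}
  B2:   IN={a@B1, c@B1}   OUT={a@B1, b@B2, c@B1}
  B3:   IN={a@B1, b@B2, c@B1}   OUT={a@B3, b@B2, c@B3}
  B4:   IN={a@B3, b@B2, c@B3, d@B6, e@B5, f@B4}   OUT={a@B3, b@B2, c@B3, d@B6, e@B4, f@B4}
  B5:   IN={a@B3, b@B2, c@B3, d@B6, e@B4, f@B4}   OUT={a@B3, b@B2, c@B3, d@B6, e@B5, f@B4}
  B6:   IN={a@B3, b@B2, c@B3, d@B6, e@B5, f@B4}   OUT={a@B3, b@B2, c@B3, d@B6, e@B5, f@B4}
  B7:   IN={a@B3, b@B2, c@B3, d@B6, e@B5, f@B4}   OUT={a@B3, b@B7, c@B3, d@B6, e@B5, f@B4}
  B8:   IN={a@B3, b@B7, c@B3, d@B6, e@B5, f@B4}   OUT={a@B3, b@B7, c@B3, d@B6, e@B5, f@B8}

Merge at B2: IN[B2] = OUT[B1] = {a@B1, c@B1}
Applying B2's transfer function to that IN value gives OUT[B2] (row B2 above).

Answer: {a@B1, b@B2, c@B1}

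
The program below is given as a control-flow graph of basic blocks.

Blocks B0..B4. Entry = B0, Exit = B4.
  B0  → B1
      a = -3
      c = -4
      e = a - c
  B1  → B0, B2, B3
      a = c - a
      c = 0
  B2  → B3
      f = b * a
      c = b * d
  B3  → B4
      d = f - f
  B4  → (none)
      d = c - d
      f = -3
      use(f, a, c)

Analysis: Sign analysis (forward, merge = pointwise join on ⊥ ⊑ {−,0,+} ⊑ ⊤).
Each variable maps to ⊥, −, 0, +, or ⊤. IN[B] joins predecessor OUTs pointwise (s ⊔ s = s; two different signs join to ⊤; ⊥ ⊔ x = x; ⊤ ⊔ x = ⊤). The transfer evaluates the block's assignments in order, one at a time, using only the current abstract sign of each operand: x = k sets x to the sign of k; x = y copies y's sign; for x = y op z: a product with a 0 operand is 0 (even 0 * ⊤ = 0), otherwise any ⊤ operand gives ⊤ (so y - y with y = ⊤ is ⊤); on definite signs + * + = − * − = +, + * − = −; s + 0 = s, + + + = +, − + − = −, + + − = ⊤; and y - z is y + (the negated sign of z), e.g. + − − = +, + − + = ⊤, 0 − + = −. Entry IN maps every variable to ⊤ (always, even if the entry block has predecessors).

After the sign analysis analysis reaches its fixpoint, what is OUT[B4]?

Converged values:
  B0:  IN=(all ⊤)  OUT={a:-, c:-; rest ⊤}
  B1:  IN={a:-, c:-; rest ⊤}  OUT={c:0; rest ⊤}
  B2:  IN={c:0; rest ⊤}  OUT=(all ⊤)
  B3:  IN=(all ⊤)  OUT=(all ⊤)
  B4:  IN=(all ⊤)  OUT={f:-; rest ⊤}

Merge at B4: IN[B4] = OUT[B3] = {a: ⊤, b: ⊤, c: ⊤, d: ⊤, e: ⊤, f: ⊤}
Applying B4's transfer function to that IN value gives OUT[B4] (row B4 above).

Answer: {a: ⊤, b: ⊤, c: ⊤, d: ⊤, e: ⊤, f: -}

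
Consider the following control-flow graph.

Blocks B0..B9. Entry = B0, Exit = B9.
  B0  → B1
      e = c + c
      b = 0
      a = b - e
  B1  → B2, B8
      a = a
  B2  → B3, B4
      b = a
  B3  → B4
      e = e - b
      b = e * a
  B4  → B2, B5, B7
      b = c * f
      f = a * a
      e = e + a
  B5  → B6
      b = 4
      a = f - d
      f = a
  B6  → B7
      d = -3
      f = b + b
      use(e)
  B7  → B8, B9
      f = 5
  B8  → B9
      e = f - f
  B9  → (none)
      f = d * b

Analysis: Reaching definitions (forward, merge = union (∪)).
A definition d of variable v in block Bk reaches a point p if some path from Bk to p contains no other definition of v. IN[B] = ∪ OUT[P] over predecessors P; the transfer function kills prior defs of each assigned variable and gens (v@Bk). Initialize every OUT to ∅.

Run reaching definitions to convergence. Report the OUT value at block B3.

Fixpoint table:
  B0:  IN={}  OUT={a@B0, b@B0, e@B0}
  B1:  IN={a@B0, b@B0, e@B0}  OUT={a@B1, b@B0, e@B0}
  B2:  IN={a@B1, b@B0, b@B4, e@B0, e@B4, f@B4}  OUT={a@B1, b@B2, e@B0, e@B4, f@B4}
  B3:  IN={a@B1, b@B2, e@B0, e@B4, f@B4}  OUT={a@B1, b@B3, e@B3, f@B4}
  B4:  IN={a@B1, b@B2, b@B3, e@B0, e@B3, e@B4, f@B4}  OUT={a@B1, b@B4, e@B4, f@B4}
  B5:  IN={a@B1, b@B4, e@B4, f@B4}  OUT={a@B5, b@B5, e@B4, f@B5}
  B6:  IN={a@B5, b@B5, e@B4, f@B5}  OUT={a@B5, b@B5, d@B6, e@B4, f@B6}
  B7:  IN={a@B1, a@B5, b@B4, b@B5, d@B6, e@B4, f@B4, f@B6}  OUT={a@B1, a@B5, b@B4, b@B5, d@B6, e@B4, f@B7}
  B8:  IN={a@B1, a@B5, b@B0, b@B4, b@B5, d@B6, e@B0, e@B4, f@B7}  OUT={a@B1, a@B5, b@B0, b@B4, b@B5, d@B6, e@B8, f@B7}
  B9:  IN={a@B1, a@B5, b@B0, b@B4, b@B5, d@B6, e@B4, e@B8, f@B7}  OUT={a@B1, a@B5, b@B0, b@B4, b@B5, d@B6, e@B4, e@B8, f@B9}

Merge at B3: IN[B3] = OUT[B2] = {a@B1, b@B2, e@B0, e@B4, f@B4}
Applying B3's transfer function to that IN value gives OUT[B3] (row B3 above).

Answer: {a@B1, b@B3, e@B3, f@B4}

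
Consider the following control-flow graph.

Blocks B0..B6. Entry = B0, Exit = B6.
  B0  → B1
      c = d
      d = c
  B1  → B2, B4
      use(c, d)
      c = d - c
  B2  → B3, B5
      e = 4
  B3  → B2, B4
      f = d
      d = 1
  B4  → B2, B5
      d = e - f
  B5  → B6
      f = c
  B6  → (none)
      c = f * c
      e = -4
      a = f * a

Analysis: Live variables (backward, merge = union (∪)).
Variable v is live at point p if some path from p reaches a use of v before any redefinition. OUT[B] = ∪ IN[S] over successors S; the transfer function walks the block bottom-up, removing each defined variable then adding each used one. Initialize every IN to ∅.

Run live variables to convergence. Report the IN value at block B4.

Per-block solution:
  B0: | IN={a, d, e, f} | OUT={a, c, d, e, f}
  B1: | IN={a, c, d, e, f} | OUT={a, c, d, e, f}
  B2: | IN={a, c, d} | OUT={a, c, d, e}
  B3: | IN={a, c, d, e} | OUT={a, c, d, e, f}
  B4: | IN={a, c, e, f} | OUT={a, c, d}
  B5: | IN={a, c} | OUT={a, c, f}
  B6: | IN={a, c, f} | OUT={}

Merge at B4: OUT[B4] = IN[B2] ⊔ IN[B5] = {a, c, d}
Applying B4's transfer function to that OUT value gives IN[B4] (row B4 above).

Answer: {a, c, e, f}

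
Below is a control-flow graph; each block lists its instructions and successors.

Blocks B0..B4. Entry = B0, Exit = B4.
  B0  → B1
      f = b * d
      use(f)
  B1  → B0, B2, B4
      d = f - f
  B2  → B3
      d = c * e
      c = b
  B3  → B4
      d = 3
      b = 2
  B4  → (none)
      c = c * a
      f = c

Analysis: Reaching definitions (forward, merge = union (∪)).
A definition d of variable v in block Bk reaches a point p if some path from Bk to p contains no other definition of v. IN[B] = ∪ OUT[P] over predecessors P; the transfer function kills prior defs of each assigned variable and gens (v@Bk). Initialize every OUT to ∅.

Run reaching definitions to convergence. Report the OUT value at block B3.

Answer: {b@B3, c@B2, d@B3, f@B0}

Trace:
Converged values:
  B0:   IN={d@B1, f@B0}   OUT={d@B1, f@B0}
  B1:   IN={d@B1, f@B0}   OUT={d@B1, f@B0}
  B2:   IN={d@B1, f@B0}   OUT={c@B2, d@B2, f@B0}
  B3:   IN={c@B2, d@B2, f@B0}   OUT={b@B3, c@B2, d@B3, f@B0}
  B4:   IN={b@B3, c@B2, d@B1, d@B3, f@B0}   OUT={b@B3, c@B4, d@B1, d@B3, f@B4}

Merge at B3: IN[B3] = OUT[B2] = {c@B2, d@B2, f@B0}
Applying B3's transfer function to that IN value gives OUT[B3] (row B3 above).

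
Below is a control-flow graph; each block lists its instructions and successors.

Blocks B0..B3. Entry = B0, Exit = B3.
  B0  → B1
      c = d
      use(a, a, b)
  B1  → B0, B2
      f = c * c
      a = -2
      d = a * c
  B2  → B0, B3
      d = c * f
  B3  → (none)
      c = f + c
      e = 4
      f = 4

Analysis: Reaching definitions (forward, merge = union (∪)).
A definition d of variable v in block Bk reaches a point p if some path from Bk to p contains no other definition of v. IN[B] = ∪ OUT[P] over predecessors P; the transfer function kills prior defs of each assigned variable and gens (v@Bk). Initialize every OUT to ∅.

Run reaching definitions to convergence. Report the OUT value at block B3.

Answer: {a@B1, c@B3, d@B2, e@B3, f@B3}

Derivation:
Fixpoint table:
  B0:  IN={a@B1, c@B0, d@B1, d@B2, f@B1}  OUT={a@B1, c@B0, d@B1, d@B2, f@B1}
  B1:  IN={a@B1, c@B0, d@B1, d@B2, f@B1}  OUT={a@B1, c@B0, d@B1, f@B1}
  B2:  IN={a@B1, c@B0, d@B1, f@B1}  OUT={a@B1, c@B0, d@B2, f@B1}
  B3:  IN={a@B1, c@B0, d@B2, f@B1}  OUT={a@B1, c@B3, d@B2, e@B3, f@B3}

Merge at B3: IN[B3] = OUT[B2] = {a@B1, c@B0, d@B2, f@B1}
Applying B3's transfer function to that IN value gives OUT[B3] (row B3 above).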